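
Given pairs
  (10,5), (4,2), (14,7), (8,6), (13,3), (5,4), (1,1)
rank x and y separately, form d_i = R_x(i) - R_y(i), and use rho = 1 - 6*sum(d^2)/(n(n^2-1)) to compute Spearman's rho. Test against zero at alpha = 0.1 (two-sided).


Step 1: Rank x and y separately (midranks; no ties here).
rank(x): 10->5, 4->2, 14->7, 8->4, 13->6, 5->3, 1->1
rank(y): 5->5, 2->2, 7->7, 6->6, 3->3, 4->4, 1->1
Step 2: d_i = R_x(i) - R_y(i); compute d_i^2.
  (5-5)^2=0, (2-2)^2=0, (7-7)^2=0, (4-6)^2=4, (6-3)^2=9, (3-4)^2=1, (1-1)^2=0
sum(d^2) = 14.
Step 3: rho = 1 - 6*14 / (7*(7^2 - 1)) = 1 - 84/336 = 0.750000.
Step 4: Under H0, t = rho * sqrt((n-2)/(1-rho^2)) = 2.5355 ~ t(5).
Step 5: Two-sided p-value from the t-distribution with 5 df = 0.052181.
Step 6: alpha = 0.1. reject H0.

rho = 0.7500, p = 0.052181, reject H0 at alpha = 0.1.


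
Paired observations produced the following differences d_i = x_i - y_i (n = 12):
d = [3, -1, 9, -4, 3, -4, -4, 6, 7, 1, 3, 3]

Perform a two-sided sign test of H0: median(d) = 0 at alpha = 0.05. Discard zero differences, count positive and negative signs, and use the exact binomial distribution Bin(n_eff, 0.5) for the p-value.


Step 1: Discard zero differences. Original n = 12; n_eff = number of nonzero differences = 12.
Nonzero differences (with sign): +3, -1, +9, -4, +3, -4, -4, +6, +7, +1, +3, +3
Step 2: Count signs: positive = 8, negative = 4.
Step 3: Under H0: P(positive) = 0.5, so the number of positives S ~ Bin(12, 0.5).
Step 4: Two-sided exact p-value = sum of Bin(12,0.5) probabilities at or below the observed probability = 0.387695.
Step 5: alpha = 0.05. fail to reject H0.

n_eff = 12, pos = 8, neg = 4, p = 0.387695, fail to reject H0.


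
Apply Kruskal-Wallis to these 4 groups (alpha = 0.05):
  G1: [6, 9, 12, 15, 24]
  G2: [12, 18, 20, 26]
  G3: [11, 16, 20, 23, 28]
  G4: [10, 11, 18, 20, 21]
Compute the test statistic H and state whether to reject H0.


Step 1: Combine all N = 19 observations and assign midranks.
sorted (value, group, rank): (6,G1,1), (9,G1,2), (10,G4,3), (11,G3,4.5), (11,G4,4.5), (12,G1,6.5), (12,G2,6.5), (15,G1,8), (16,G3,9), (18,G2,10.5), (18,G4,10.5), (20,G2,13), (20,G3,13), (20,G4,13), (21,G4,15), (23,G3,16), (24,G1,17), (26,G2,18), (28,G3,19)
Step 2: Sum ranks within each group.
R_1 = 34.5 (n_1 = 5)
R_2 = 48 (n_2 = 4)
R_3 = 61.5 (n_3 = 5)
R_4 = 46 (n_4 = 5)
Step 3: H = 12/(N(N+1)) * sum(R_i^2/n_i) - 3(N+1)
     = 12/(19*20) * (34.5^2/5 + 48^2/4 + 61.5^2/5 + 46^2/5) - 3*20
     = 0.031579 * 1993.7 - 60
     = 2.958947.
Step 4: Ties present; correction factor C = 1 - 42/(19^3 - 19) = 0.993860. Corrected H = 2.958947 / 0.993860 = 2.977229.
Step 5: Under H0, H ~ chi^2(3); p-value = 0.395149.
Step 6: alpha = 0.05. fail to reject H0.

H = 2.9772, df = 3, p = 0.395149, fail to reject H0.


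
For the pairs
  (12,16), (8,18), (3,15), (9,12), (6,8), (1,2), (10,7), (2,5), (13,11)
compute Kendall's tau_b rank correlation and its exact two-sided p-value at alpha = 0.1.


Step 1: Enumerate the 36 unordered pairs (i,j) with i<j and classify each by sign(x_j-x_i) * sign(y_j-y_i).
  (1,2):dx=-4,dy=+2->D; (1,3):dx=-9,dy=-1->C; (1,4):dx=-3,dy=-4->C; (1,5):dx=-6,dy=-8->C
  (1,6):dx=-11,dy=-14->C; (1,7):dx=-2,dy=-9->C; (1,8):dx=-10,dy=-11->C; (1,9):dx=+1,dy=-5->D
  (2,3):dx=-5,dy=-3->C; (2,4):dx=+1,dy=-6->D; (2,5):dx=-2,dy=-10->C; (2,6):dx=-7,dy=-16->C
  (2,7):dx=+2,dy=-11->D; (2,8):dx=-6,dy=-13->C; (2,9):dx=+5,dy=-7->D; (3,4):dx=+6,dy=-3->D
  (3,5):dx=+3,dy=-7->D; (3,6):dx=-2,dy=-13->C; (3,7):dx=+7,dy=-8->D; (3,8):dx=-1,dy=-10->C
  (3,9):dx=+10,dy=-4->D; (4,5):dx=-3,dy=-4->C; (4,6):dx=-8,dy=-10->C; (4,7):dx=+1,dy=-5->D
  (4,8):dx=-7,dy=-7->C; (4,9):dx=+4,dy=-1->D; (5,6):dx=-5,dy=-6->C; (5,7):dx=+4,dy=-1->D
  (5,8):dx=-4,dy=-3->C; (5,9):dx=+7,dy=+3->C; (6,7):dx=+9,dy=+5->C; (6,8):dx=+1,dy=+3->C
  (6,9):dx=+12,dy=+9->C; (7,8):dx=-8,dy=-2->C; (7,9):dx=+3,dy=+4->C; (8,9):dx=+11,dy=+6->C
Step 2: C = 24, D = 12, total pairs = 36.
Step 3: tau = (C - D)/(n(n-1)/2) = (24 - 12)/36 = 0.333333.
Step 4: Exact two-sided p-value (enumerate n! = 362880 permutations of y under H0): p = 0.259518.
Step 5: alpha = 0.1. fail to reject H0.

tau_b = 0.3333 (C=24, D=12), p = 0.259518, fail to reject H0.


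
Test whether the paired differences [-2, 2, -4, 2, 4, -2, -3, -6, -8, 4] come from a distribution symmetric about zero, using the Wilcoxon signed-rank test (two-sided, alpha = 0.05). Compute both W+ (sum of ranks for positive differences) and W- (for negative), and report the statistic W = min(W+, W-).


Step 1: Drop any zero differences (none here) and take |d_i|.
|d| = [2, 2, 4, 2, 4, 2, 3, 6, 8, 4]
Step 2: Midrank |d_i| (ties get averaged ranks).
ranks: |2|->2.5, |2|->2.5, |4|->7, |2|->2.5, |4|->7, |2|->2.5, |3|->5, |6|->9, |8|->10, |4|->7
Step 3: Attach original signs; sum ranks with positive sign and with negative sign.
W+ = 2.5 + 2.5 + 7 + 7 = 19
W- = 2.5 + 7 + 2.5 + 5 + 9 + 10 = 36
(Check: W+ + W- = 55 should equal n(n+1)/2 = 55.)
Step 4: Test statistic W = min(W+, W-) = 19.
Step 5: Ties in |d|, so use the tie-corrected normal approximation.
        E[W] = n(n+1)/4 = 10*11/4 = 27.5.
        Tie groups: |d|=2 (t=4), |d|=4 (t=3); sum(t^3 - t) = 84.
        Var[W] = n(n+1)(2n+1)/24 - sum(t^3-t)/48 = 2310/24 - 84/48 = 94.5.
        z = (W - E[W]) / sqrt(Var[W]) = (19 - 27.5) / 9.7211 = -0.8744.
        Two-sided p = 2*Phi(z) = 0.381908.
Step 6: alpha = 0.05. fail to reject H0.

W+ = 19, W- = 36, W = min = 19, p = 0.381908, fail to reject H0.


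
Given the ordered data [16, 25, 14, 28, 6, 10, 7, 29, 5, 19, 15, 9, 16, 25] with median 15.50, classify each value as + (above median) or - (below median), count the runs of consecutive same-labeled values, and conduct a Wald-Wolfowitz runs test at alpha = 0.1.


Step 1: Compute median = 15.50; label A = above, B = below.
Labels in order: AABABBBABABBAA  (n_A = 7, n_B = 7)
Step 2: Count runs R = 9.
Step 3: Under H0 (random ordering), E[R] = 2*n_A*n_B/(n_A+n_B) + 1 = 2*7*7/14 + 1 = 8.0000.
        Var[R] = 2*n_A*n_B*(2*n_A*n_B - n_A - n_B) / ((n_A+n_B)^2 * (n_A+n_B-1)) = 8232/2548 = 3.2308.
        SD[R] = 1.7974.
Step 4: Continuity-corrected z = (R - 0.5 - E[R]) / SD[R] = (9 - 0.5 - 8.0000) / 1.7974 = 0.2782.
Step 5: Two-sided p-value via normal approximation = 2*(1 - Phi(|z|)) = 0.780879.
Step 6: alpha = 0.1. fail to reject H0.

R = 9, z = 0.2782, p = 0.780879, fail to reject H0.


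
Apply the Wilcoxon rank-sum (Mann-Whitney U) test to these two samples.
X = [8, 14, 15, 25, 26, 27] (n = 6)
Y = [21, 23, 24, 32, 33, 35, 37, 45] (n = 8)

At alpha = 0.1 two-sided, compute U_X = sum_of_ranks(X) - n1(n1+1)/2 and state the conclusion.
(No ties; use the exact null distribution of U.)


Step 1: Combine and sort all 14 observations; assign midranks.
sorted (value, group): (8,X), (14,X), (15,X), (21,Y), (23,Y), (24,Y), (25,X), (26,X), (27,X), (32,Y), (33,Y), (35,Y), (37,Y), (45,Y)
ranks: 8->1, 14->2, 15->3, 21->4, 23->5, 24->6, 25->7, 26->8, 27->9, 32->10, 33->11, 35->12, 37->13, 45->14
Step 2: Rank sum for X: R1 = 1 + 2 + 3 + 7 + 8 + 9 = 30.
Step 3: U_X = R1 - n1(n1+1)/2 = 30 - 6*7/2 = 30 - 21 = 9.
       U_Y = n1*n2 - U_X = 48 - 9 = 39.
Step 4: No ties, so the exact null distribution of U (based on enumerating the C(14,6) = 3003 equally likely rank assignments) gives the two-sided p-value.
Step 5: p-value = 0.059274; compare to alpha = 0.1. reject H0.

U_X = 9, p = 0.059274, reject H0 at alpha = 0.1.


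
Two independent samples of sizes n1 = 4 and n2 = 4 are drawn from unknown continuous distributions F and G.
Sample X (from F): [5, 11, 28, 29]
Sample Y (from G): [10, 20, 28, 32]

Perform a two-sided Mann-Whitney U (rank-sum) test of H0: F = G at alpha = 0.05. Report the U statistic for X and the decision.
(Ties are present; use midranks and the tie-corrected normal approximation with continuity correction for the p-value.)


Step 1: Combine and sort all 8 observations; assign midranks.
sorted (value, group): (5,X), (10,Y), (11,X), (20,Y), (28,X), (28,Y), (29,X), (32,Y)
ranks: 5->1, 10->2, 11->3, 20->4, 28->5.5, 28->5.5, 29->7, 32->8
Step 2: Rank sum for X: R1 = 1 + 3 + 5.5 + 7 = 16.5.
Step 3: U_X = R1 - n1(n1+1)/2 = 16.5 - 4*5/2 = 16.5 - 10 = 6.5.
       U_Y = n1*n2 - U_X = 16 - 6.5 = 9.5.
Step 4: Ties are present, so use the tie-corrected normal approximation (with continuity correction) for the p-value.
Step 5: p-value = 0.771503; compare to alpha = 0.05. fail to reject H0.

U_X = 6.5, p = 0.771503, fail to reject H0 at alpha = 0.05.


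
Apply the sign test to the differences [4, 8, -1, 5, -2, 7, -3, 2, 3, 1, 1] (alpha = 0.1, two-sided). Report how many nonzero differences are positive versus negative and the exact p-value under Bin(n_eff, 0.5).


Step 1: Discard zero differences. Original n = 11; n_eff = number of nonzero differences = 11.
Nonzero differences (with sign): +4, +8, -1, +5, -2, +7, -3, +2, +3, +1, +1
Step 2: Count signs: positive = 8, negative = 3.
Step 3: Under H0: P(positive) = 0.5, so the number of positives S ~ Bin(11, 0.5).
Step 4: Two-sided exact p-value = sum of Bin(11,0.5) probabilities at or below the observed probability = 0.226562.
Step 5: alpha = 0.1. fail to reject H0.

n_eff = 11, pos = 8, neg = 3, p = 0.226562, fail to reject H0.


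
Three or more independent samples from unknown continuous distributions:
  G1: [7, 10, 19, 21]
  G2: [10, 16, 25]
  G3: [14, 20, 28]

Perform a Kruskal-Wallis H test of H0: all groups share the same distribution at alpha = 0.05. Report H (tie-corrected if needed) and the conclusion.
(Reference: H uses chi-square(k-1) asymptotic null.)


Step 1: Combine all N = 10 observations and assign midranks.
sorted (value, group, rank): (7,G1,1), (10,G1,2.5), (10,G2,2.5), (14,G3,4), (16,G2,5), (19,G1,6), (20,G3,7), (21,G1,8), (25,G2,9), (28,G3,10)
Step 2: Sum ranks within each group.
R_1 = 17.5 (n_1 = 4)
R_2 = 16.5 (n_2 = 3)
R_3 = 21 (n_3 = 3)
Step 3: H = 12/(N(N+1)) * sum(R_i^2/n_i) - 3(N+1)
     = 12/(10*11) * (17.5^2/4 + 16.5^2/3 + 21^2/3) - 3*11
     = 0.109091 * 314.312 - 33
     = 1.288636.
Step 4: Ties present; correction factor C = 1 - 6/(10^3 - 10) = 0.993939. Corrected H = 1.288636 / 0.993939 = 1.296494.
Step 5: Under H0, H ~ chi^2(2); p-value = 0.522962.
Step 6: alpha = 0.05. fail to reject H0.

H = 1.2965, df = 2, p = 0.522962, fail to reject H0.


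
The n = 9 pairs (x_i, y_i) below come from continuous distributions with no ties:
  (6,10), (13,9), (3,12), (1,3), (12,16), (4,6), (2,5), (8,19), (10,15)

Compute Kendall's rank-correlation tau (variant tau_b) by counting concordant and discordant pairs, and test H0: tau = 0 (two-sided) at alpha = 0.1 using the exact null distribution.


Step 1: Enumerate the 36 unordered pairs (i,j) with i<j and classify each by sign(x_j-x_i) * sign(y_j-y_i).
  (1,2):dx=+7,dy=-1->D; (1,3):dx=-3,dy=+2->D; (1,4):dx=-5,dy=-7->C; (1,5):dx=+6,dy=+6->C
  (1,6):dx=-2,dy=-4->C; (1,7):dx=-4,dy=-5->C; (1,8):dx=+2,dy=+9->C; (1,9):dx=+4,dy=+5->C
  (2,3):dx=-10,dy=+3->D; (2,4):dx=-12,dy=-6->C; (2,5):dx=-1,dy=+7->D; (2,6):dx=-9,dy=-3->C
  (2,7):dx=-11,dy=-4->C; (2,8):dx=-5,dy=+10->D; (2,9):dx=-3,dy=+6->D; (3,4):dx=-2,dy=-9->C
  (3,5):dx=+9,dy=+4->C; (3,6):dx=+1,dy=-6->D; (3,7):dx=-1,dy=-7->C; (3,8):dx=+5,dy=+7->C
  (3,9):dx=+7,dy=+3->C; (4,5):dx=+11,dy=+13->C; (4,6):dx=+3,dy=+3->C; (4,7):dx=+1,dy=+2->C
  (4,8):dx=+7,dy=+16->C; (4,9):dx=+9,dy=+12->C; (5,6):dx=-8,dy=-10->C; (5,7):dx=-10,dy=-11->C
  (5,8):dx=-4,dy=+3->D; (5,9):dx=-2,dy=-1->C; (6,7):dx=-2,dy=-1->C; (6,8):dx=+4,dy=+13->C
  (6,9):dx=+6,dy=+9->C; (7,8):dx=+6,dy=+14->C; (7,9):dx=+8,dy=+10->C; (8,9):dx=+2,dy=-4->D
Step 2: C = 27, D = 9, total pairs = 36.
Step 3: tau = (C - D)/(n(n-1)/2) = (27 - 9)/36 = 0.500000.
Step 4: Exact two-sided p-value (enumerate n! = 362880 permutations of y under H0): p = 0.075176.
Step 5: alpha = 0.1. reject H0.

tau_b = 0.5000 (C=27, D=9), p = 0.075176, reject H0.


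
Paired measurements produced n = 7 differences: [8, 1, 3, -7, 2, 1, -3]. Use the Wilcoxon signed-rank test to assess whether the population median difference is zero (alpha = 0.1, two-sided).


Step 1: Drop any zero differences (none here) and take |d_i|.
|d| = [8, 1, 3, 7, 2, 1, 3]
Step 2: Midrank |d_i| (ties get averaged ranks).
ranks: |8|->7, |1|->1.5, |3|->4.5, |7|->6, |2|->3, |1|->1.5, |3|->4.5
Step 3: Attach original signs; sum ranks with positive sign and with negative sign.
W+ = 7 + 1.5 + 4.5 + 3 + 1.5 = 17.5
W- = 6 + 4.5 = 10.5
(Check: W+ + W- = 28 should equal n(n+1)/2 = 28.)
Step 4: Test statistic W = min(W+, W-) = 10.5.
Step 5: Ties in |d|, so use the tie-corrected normal approximation.
        E[W] = n(n+1)/4 = 7*8/4 = 14.
        Tie groups: |d|=1 (t=2), |d|=3 (t=2); sum(t^3 - t) = 12.
        Var[W] = n(n+1)(2n+1)/24 - sum(t^3-t)/48 = 840/24 - 12/48 = 34.75.
        z = (W - E[W]) / sqrt(Var[W]) = (10.5 - 14) / 5.8949 = -0.5937.
        Two-sided p = 2*Phi(z) = 0.552691.
Step 6: alpha = 0.1. fail to reject H0.

W+ = 17.5, W- = 10.5, W = min = 10.5, p = 0.552691, fail to reject H0.


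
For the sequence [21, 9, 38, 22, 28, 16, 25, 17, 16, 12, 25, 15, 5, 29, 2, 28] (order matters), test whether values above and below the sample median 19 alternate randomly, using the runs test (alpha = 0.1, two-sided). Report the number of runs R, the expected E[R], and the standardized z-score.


Step 1: Compute median = 19; label A = above, B = below.
Labels in order: ABAAABABBBABBABA  (n_A = 8, n_B = 8)
Step 2: Count runs R = 11.
Step 3: Under H0 (random ordering), E[R] = 2*n_A*n_B/(n_A+n_B) + 1 = 2*8*8/16 + 1 = 9.0000.
        Var[R] = 2*n_A*n_B*(2*n_A*n_B - n_A - n_B) / ((n_A+n_B)^2 * (n_A+n_B-1)) = 14336/3840 = 3.7333.
        SD[R] = 1.9322.
Step 4: Continuity-corrected z = (R - 0.5 - E[R]) / SD[R] = (11 - 0.5 - 9.0000) / 1.9322 = 0.7763.
Step 5: Two-sided p-value via normal approximation = 2*(1 - Phi(|z|)) = 0.437558.
Step 6: alpha = 0.1. fail to reject H0.

R = 11, z = 0.7763, p = 0.437558, fail to reject H0.


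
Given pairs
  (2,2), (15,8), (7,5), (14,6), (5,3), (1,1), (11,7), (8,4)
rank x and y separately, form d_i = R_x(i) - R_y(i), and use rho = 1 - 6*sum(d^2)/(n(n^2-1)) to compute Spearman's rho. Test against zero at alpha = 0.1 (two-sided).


Step 1: Rank x and y separately (midranks; no ties here).
rank(x): 2->2, 15->8, 7->4, 14->7, 5->3, 1->1, 11->6, 8->5
rank(y): 2->2, 8->8, 5->5, 6->6, 3->3, 1->1, 7->7, 4->4
Step 2: d_i = R_x(i) - R_y(i); compute d_i^2.
  (2-2)^2=0, (8-8)^2=0, (4-5)^2=1, (7-6)^2=1, (3-3)^2=0, (1-1)^2=0, (6-7)^2=1, (5-4)^2=1
sum(d^2) = 4.
Step 3: rho = 1 - 6*4 / (8*(8^2 - 1)) = 1 - 24/504 = 0.952381.
Step 4: Under H0, t = rho * sqrt((n-2)/(1-rho^2)) = 7.6509 ~ t(6).
Step 5: Two-sided p-value from the t-distribution with 6 df = 0.000260.
Step 6: alpha = 0.1. reject H0.

rho = 0.9524, p = 0.000260, reject H0 at alpha = 0.1.


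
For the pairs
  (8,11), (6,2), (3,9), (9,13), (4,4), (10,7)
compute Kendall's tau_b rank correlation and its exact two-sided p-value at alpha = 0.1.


Step 1: Enumerate the 15 unordered pairs (i,j) with i<j and classify each by sign(x_j-x_i) * sign(y_j-y_i).
  (1,2):dx=-2,dy=-9->C; (1,3):dx=-5,dy=-2->C; (1,4):dx=+1,dy=+2->C; (1,5):dx=-4,dy=-7->C
  (1,6):dx=+2,dy=-4->D; (2,3):dx=-3,dy=+7->D; (2,4):dx=+3,dy=+11->C; (2,5):dx=-2,dy=+2->D
  (2,6):dx=+4,dy=+5->C; (3,4):dx=+6,dy=+4->C; (3,5):dx=+1,dy=-5->D; (3,6):dx=+7,dy=-2->D
  (4,5):dx=-5,dy=-9->C; (4,6):dx=+1,dy=-6->D; (5,6):dx=+6,dy=+3->C
Step 2: C = 9, D = 6, total pairs = 15.
Step 3: tau = (C - D)/(n(n-1)/2) = (9 - 6)/15 = 0.200000.
Step 4: Exact two-sided p-value (enumerate n! = 720 permutations of y under H0): p = 0.719444.
Step 5: alpha = 0.1. fail to reject H0.

tau_b = 0.2000 (C=9, D=6), p = 0.719444, fail to reject H0.


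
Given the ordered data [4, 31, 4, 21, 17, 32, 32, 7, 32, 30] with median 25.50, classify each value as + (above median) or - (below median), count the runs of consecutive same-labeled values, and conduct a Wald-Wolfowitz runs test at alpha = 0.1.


Step 1: Compute median = 25.50; label A = above, B = below.
Labels in order: BABBBAABAA  (n_A = 5, n_B = 5)
Step 2: Count runs R = 6.
Step 3: Under H0 (random ordering), E[R] = 2*n_A*n_B/(n_A+n_B) + 1 = 2*5*5/10 + 1 = 6.0000.
        Var[R] = 2*n_A*n_B*(2*n_A*n_B - n_A - n_B) / ((n_A+n_B)^2 * (n_A+n_B-1)) = 2000/900 = 2.2222.
        SD[R] = 1.4907.
Step 4: R = E[R], so z = 0 with no continuity correction.
Step 5: Two-sided p-value via normal approximation = 2*(1 - Phi(|z|)) = 1.000000.
Step 6: alpha = 0.1. fail to reject H0.

R = 6, z = 0.0000, p = 1.000000, fail to reject H0.


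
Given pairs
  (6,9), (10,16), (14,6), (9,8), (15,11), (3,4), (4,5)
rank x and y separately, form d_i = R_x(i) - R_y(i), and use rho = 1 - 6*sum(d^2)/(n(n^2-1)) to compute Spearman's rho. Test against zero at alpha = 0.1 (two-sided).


Step 1: Rank x and y separately (midranks; no ties here).
rank(x): 6->3, 10->5, 14->6, 9->4, 15->7, 3->1, 4->2
rank(y): 9->5, 16->7, 6->3, 8->4, 11->6, 4->1, 5->2
Step 2: d_i = R_x(i) - R_y(i); compute d_i^2.
  (3-5)^2=4, (5-7)^2=4, (6-3)^2=9, (4-4)^2=0, (7-6)^2=1, (1-1)^2=0, (2-2)^2=0
sum(d^2) = 18.
Step 3: rho = 1 - 6*18 / (7*(7^2 - 1)) = 1 - 108/336 = 0.678571.
Step 4: Under H0, t = rho * sqrt((n-2)/(1-rho^2)) = 2.0657 ~ t(5).
Step 5: Two-sided p-value from the t-distribution with 5 df = 0.093750.
Step 6: alpha = 0.1. reject H0.

rho = 0.6786, p = 0.093750, reject H0 at alpha = 0.1.


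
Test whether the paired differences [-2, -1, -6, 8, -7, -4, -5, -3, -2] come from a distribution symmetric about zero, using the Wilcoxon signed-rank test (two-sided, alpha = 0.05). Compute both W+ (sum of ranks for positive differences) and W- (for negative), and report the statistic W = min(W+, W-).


Step 1: Drop any zero differences (none here) and take |d_i|.
|d| = [2, 1, 6, 8, 7, 4, 5, 3, 2]
Step 2: Midrank |d_i| (ties get averaged ranks).
ranks: |2|->2.5, |1|->1, |6|->7, |8|->9, |7|->8, |4|->5, |5|->6, |3|->4, |2|->2.5
Step 3: Attach original signs; sum ranks with positive sign and with negative sign.
W+ = 9 = 9
W- = 2.5 + 1 + 7 + 8 + 5 + 6 + 4 + 2.5 = 36
(Check: W+ + W- = 45 should equal n(n+1)/2 = 45.)
Step 4: Test statistic W = min(W+, W-) = 9.
Step 5: Ties in |d|, so use the tie-corrected normal approximation.
        E[W] = n(n+1)/4 = 9*10/4 = 22.5.
        Tie groups: |d|=2 (t=2); sum(t^3 - t) = 6.
        Var[W] = n(n+1)(2n+1)/24 - sum(t^3-t)/48 = 1710/24 - 6/48 = 71.125.
        z = (W - E[W]) / sqrt(Var[W]) = (9 - 22.5) / 8.4336 = -1.6007.
        Two-sided p = 2*Phi(z) = 0.109433.
Step 6: alpha = 0.05. fail to reject H0.

W+ = 9, W- = 36, W = min = 9, p = 0.109433, fail to reject H0.


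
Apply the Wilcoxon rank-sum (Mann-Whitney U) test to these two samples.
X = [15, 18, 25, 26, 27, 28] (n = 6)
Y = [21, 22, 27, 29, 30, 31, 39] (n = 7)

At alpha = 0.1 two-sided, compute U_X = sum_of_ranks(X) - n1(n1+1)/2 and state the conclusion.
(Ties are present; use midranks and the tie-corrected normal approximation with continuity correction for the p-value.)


Step 1: Combine and sort all 13 observations; assign midranks.
sorted (value, group): (15,X), (18,X), (21,Y), (22,Y), (25,X), (26,X), (27,X), (27,Y), (28,X), (29,Y), (30,Y), (31,Y), (39,Y)
ranks: 15->1, 18->2, 21->3, 22->4, 25->5, 26->6, 27->7.5, 27->7.5, 28->9, 29->10, 30->11, 31->12, 39->13
Step 2: Rank sum for X: R1 = 1 + 2 + 5 + 6 + 7.5 + 9 = 30.5.
Step 3: U_X = R1 - n1(n1+1)/2 = 30.5 - 6*7/2 = 30.5 - 21 = 9.5.
       U_Y = n1*n2 - U_X = 42 - 9.5 = 32.5.
Step 4: Ties are present, so use the tie-corrected normal approximation (with continuity correction) for the p-value.
Step 5: p-value = 0.115582; compare to alpha = 0.1. fail to reject H0.

U_X = 9.5, p = 0.115582, fail to reject H0 at alpha = 0.1.


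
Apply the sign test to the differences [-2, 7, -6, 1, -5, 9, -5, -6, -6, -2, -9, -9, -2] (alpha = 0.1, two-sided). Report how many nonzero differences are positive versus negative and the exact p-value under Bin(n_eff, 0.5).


Step 1: Discard zero differences. Original n = 13; n_eff = number of nonzero differences = 13.
Nonzero differences (with sign): -2, +7, -6, +1, -5, +9, -5, -6, -6, -2, -9, -9, -2
Step 2: Count signs: positive = 3, negative = 10.
Step 3: Under H0: P(positive) = 0.5, so the number of positives S ~ Bin(13, 0.5).
Step 4: Two-sided exact p-value = sum of Bin(13,0.5) probabilities at or below the observed probability = 0.092285.
Step 5: alpha = 0.1. reject H0.

n_eff = 13, pos = 3, neg = 10, p = 0.092285, reject H0.


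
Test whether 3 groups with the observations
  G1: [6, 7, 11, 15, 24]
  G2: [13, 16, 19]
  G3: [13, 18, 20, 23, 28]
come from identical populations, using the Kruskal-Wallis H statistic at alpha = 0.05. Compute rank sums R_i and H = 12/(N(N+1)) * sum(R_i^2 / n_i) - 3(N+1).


Step 1: Combine all N = 13 observations and assign midranks.
sorted (value, group, rank): (6,G1,1), (7,G1,2), (11,G1,3), (13,G2,4.5), (13,G3,4.5), (15,G1,6), (16,G2,7), (18,G3,8), (19,G2,9), (20,G3,10), (23,G3,11), (24,G1,12), (28,G3,13)
Step 2: Sum ranks within each group.
R_1 = 24 (n_1 = 5)
R_2 = 20.5 (n_2 = 3)
R_3 = 46.5 (n_3 = 5)
Step 3: H = 12/(N(N+1)) * sum(R_i^2/n_i) - 3(N+1)
     = 12/(13*14) * (24^2/5 + 20.5^2/3 + 46.5^2/5) - 3*14
     = 0.065934 * 687.733 - 42
     = 3.345055.
Step 4: Ties present; correction factor C = 1 - 6/(13^3 - 13) = 0.997253. Corrected H = 3.345055 / 0.997253 = 3.354270.
Step 5: Under H0, H ~ chi^2(2); p-value = 0.186909.
Step 6: alpha = 0.05. fail to reject H0.

H = 3.3543, df = 2, p = 0.186909, fail to reject H0.


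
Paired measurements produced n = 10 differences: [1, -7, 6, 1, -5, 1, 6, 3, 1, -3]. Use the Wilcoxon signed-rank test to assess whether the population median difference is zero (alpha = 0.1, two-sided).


Step 1: Drop any zero differences (none here) and take |d_i|.
|d| = [1, 7, 6, 1, 5, 1, 6, 3, 1, 3]
Step 2: Midrank |d_i| (ties get averaged ranks).
ranks: |1|->2.5, |7|->10, |6|->8.5, |1|->2.5, |5|->7, |1|->2.5, |6|->8.5, |3|->5.5, |1|->2.5, |3|->5.5
Step 3: Attach original signs; sum ranks with positive sign and with negative sign.
W+ = 2.5 + 8.5 + 2.5 + 2.5 + 8.5 + 5.5 + 2.5 = 32.5
W- = 10 + 7 + 5.5 = 22.5
(Check: W+ + W- = 55 should equal n(n+1)/2 = 55.)
Step 4: Test statistic W = min(W+, W-) = 22.5.
Step 5: Ties in |d|, so use the tie-corrected normal approximation.
        E[W] = n(n+1)/4 = 10*11/4 = 27.5.
        Tie groups: |d|=1 (t=4), |d|=3 (t=2), |d|=6 (t=2); sum(t^3 - t) = 72.
        Var[W] = n(n+1)(2n+1)/24 - sum(t^3-t)/48 = 2310/24 - 72/48 = 94.75.
        z = (W - E[W]) / sqrt(Var[W]) = (22.5 - 27.5) / 9.7340 = -0.5137.
        Two-sided p = 2*Phi(z) = 0.607486.
Step 6: alpha = 0.1. fail to reject H0.

W+ = 32.5, W- = 22.5, W = min = 22.5, p = 0.607486, fail to reject H0.


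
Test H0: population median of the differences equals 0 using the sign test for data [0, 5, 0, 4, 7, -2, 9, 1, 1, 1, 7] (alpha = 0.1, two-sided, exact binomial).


Step 1: Discard zero differences. Original n = 11; n_eff = number of nonzero differences = 9.
Nonzero differences (with sign): +5, +4, +7, -2, +9, +1, +1, +1, +7
Step 2: Count signs: positive = 8, negative = 1.
Step 3: Under H0: P(positive) = 0.5, so the number of positives S ~ Bin(9, 0.5).
Step 4: Two-sided exact p-value = sum of Bin(9,0.5) probabilities at or below the observed probability = 0.039062.
Step 5: alpha = 0.1. reject H0.

n_eff = 9, pos = 8, neg = 1, p = 0.039062, reject H0.


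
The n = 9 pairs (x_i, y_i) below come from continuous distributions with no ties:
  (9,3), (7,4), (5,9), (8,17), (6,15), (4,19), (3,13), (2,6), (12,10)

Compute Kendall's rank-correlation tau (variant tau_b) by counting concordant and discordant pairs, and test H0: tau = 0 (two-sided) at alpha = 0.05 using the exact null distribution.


Step 1: Enumerate the 36 unordered pairs (i,j) with i<j and classify each by sign(x_j-x_i) * sign(y_j-y_i).
  (1,2):dx=-2,dy=+1->D; (1,3):dx=-4,dy=+6->D; (1,4):dx=-1,dy=+14->D; (1,5):dx=-3,dy=+12->D
  (1,6):dx=-5,dy=+16->D; (1,7):dx=-6,dy=+10->D; (1,8):dx=-7,dy=+3->D; (1,9):dx=+3,dy=+7->C
  (2,3):dx=-2,dy=+5->D; (2,4):dx=+1,dy=+13->C; (2,5):dx=-1,dy=+11->D; (2,6):dx=-3,dy=+15->D
  (2,7):dx=-4,dy=+9->D; (2,8):dx=-5,dy=+2->D; (2,9):dx=+5,dy=+6->C; (3,4):dx=+3,dy=+8->C
  (3,5):dx=+1,dy=+6->C; (3,6):dx=-1,dy=+10->D; (3,7):dx=-2,dy=+4->D; (3,8):dx=-3,dy=-3->C
  (3,9):dx=+7,dy=+1->C; (4,5):dx=-2,dy=-2->C; (4,6):dx=-4,dy=+2->D; (4,7):dx=-5,dy=-4->C
  (4,8):dx=-6,dy=-11->C; (4,9):dx=+4,dy=-7->D; (5,6):dx=-2,dy=+4->D; (5,7):dx=-3,dy=-2->C
  (5,8):dx=-4,dy=-9->C; (5,9):dx=+6,dy=-5->D; (6,7):dx=-1,dy=-6->C; (6,8):dx=-2,dy=-13->C
  (6,9):dx=+8,dy=-9->D; (7,8):dx=-1,dy=-7->C; (7,9):dx=+9,dy=-3->D; (8,9):dx=+10,dy=+4->C
Step 2: C = 16, D = 20, total pairs = 36.
Step 3: tau = (C - D)/(n(n-1)/2) = (16 - 20)/36 = -0.111111.
Step 4: Exact two-sided p-value (enumerate n! = 362880 permutations of y under H0): p = 0.761414.
Step 5: alpha = 0.05. fail to reject H0.

tau_b = -0.1111 (C=16, D=20), p = 0.761414, fail to reject H0.


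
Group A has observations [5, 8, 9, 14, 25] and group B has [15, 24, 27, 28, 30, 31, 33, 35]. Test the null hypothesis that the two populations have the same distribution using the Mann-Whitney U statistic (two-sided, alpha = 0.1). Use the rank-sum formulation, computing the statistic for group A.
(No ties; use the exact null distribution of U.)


Step 1: Combine and sort all 13 observations; assign midranks.
sorted (value, group): (5,X), (8,X), (9,X), (14,X), (15,Y), (24,Y), (25,X), (27,Y), (28,Y), (30,Y), (31,Y), (33,Y), (35,Y)
ranks: 5->1, 8->2, 9->3, 14->4, 15->5, 24->6, 25->7, 27->8, 28->9, 30->10, 31->11, 33->12, 35->13
Step 2: Rank sum for X: R1 = 1 + 2 + 3 + 4 + 7 = 17.
Step 3: U_X = R1 - n1(n1+1)/2 = 17 - 5*6/2 = 17 - 15 = 2.
       U_Y = n1*n2 - U_X = 40 - 2 = 38.
Step 4: No ties, so the exact null distribution of U (based on enumerating the C(13,5) = 1287 equally likely rank assignments) gives the two-sided p-value.
Step 5: p-value = 0.006216; compare to alpha = 0.1. reject H0.

U_X = 2, p = 0.006216, reject H0 at alpha = 0.1.


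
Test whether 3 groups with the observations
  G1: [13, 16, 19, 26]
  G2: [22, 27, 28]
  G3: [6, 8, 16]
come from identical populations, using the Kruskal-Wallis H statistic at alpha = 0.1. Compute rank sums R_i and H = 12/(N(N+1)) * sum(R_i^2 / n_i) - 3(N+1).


Step 1: Combine all N = 10 observations and assign midranks.
sorted (value, group, rank): (6,G3,1), (8,G3,2), (13,G1,3), (16,G1,4.5), (16,G3,4.5), (19,G1,6), (22,G2,7), (26,G1,8), (27,G2,9), (28,G2,10)
Step 2: Sum ranks within each group.
R_1 = 21.5 (n_1 = 4)
R_2 = 26 (n_2 = 3)
R_3 = 7.5 (n_3 = 3)
Step 3: H = 12/(N(N+1)) * sum(R_i^2/n_i) - 3(N+1)
     = 12/(10*11) * (21.5^2/4 + 26^2/3 + 7.5^2/3) - 3*11
     = 0.109091 * 359.646 - 33
     = 6.234091.
Step 4: Ties present; correction factor C = 1 - 6/(10^3 - 10) = 0.993939. Corrected H = 6.234091 / 0.993939 = 6.272104.
Step 5: Under H0, H ~ chi^2(2); p-value = 0.043454.
Step 6: alpha = 0.1. reject H0.

H = 6.2721, df = 2, p = 0.043454, reject H0.


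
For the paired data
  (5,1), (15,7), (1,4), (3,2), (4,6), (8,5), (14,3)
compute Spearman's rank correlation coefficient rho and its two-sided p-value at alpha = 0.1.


Step 1: Rank x and y separately (midranks; no ties here).
rank(x): 5->4, 15->7, 1->1, 3->2, 4->3, 8->5, 14->6
rank(y): 1->1, 7->7, 4->4, 2->2, 6->6, 5->5, 3->3
Step 2: d_i = R_x(i) - R_y(i); compute d_i^2.
  (4-1)^2=9, (7-7)^2=0, (1-4)^2=9, (2-2)^2=0, (3-6)^2=9, (5-5)^2=0, (6-3)^2=9
sum(d^2) = 36.
Step 3: rho = 1 - 6*36 / (7*(7^2 - 1)) = 1 - 216/336 = 0.357143.
Step 4: Under H0, t = rho * sqrt((n-2)/(1-rho^2)) = 0.8550 ~ t(5).
Step 5: Two-sided p-value from the t-distribution with 5 df = 0.431611.
Step 6: alpha = 0.1. fail to reject H0.

rho = 0.3571, p = 0.431611, fail to reject H0 at alpha = 0.1.


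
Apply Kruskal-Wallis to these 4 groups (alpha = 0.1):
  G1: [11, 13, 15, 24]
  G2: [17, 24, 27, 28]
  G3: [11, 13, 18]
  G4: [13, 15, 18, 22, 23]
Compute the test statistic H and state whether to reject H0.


Step 1: Combine all N = 16 observations and assign midranks.
sorted (value, group, rank): (11,G1,1.5), (11,G3,1.5), (13,G1,4), (13,G3,4), (13,G4,4), (15,G1,6.5), (15,G4,6.5), (17,G2,8), (18,G3,9.5), (18,G4,9.5), (22,G4,11), (23,G4,12), (24,G1,13.5), (24,G2,13.5), (27,G2,15), (28,G2,16)
Step 2: Sum ranks within each group.
R_1 = 25.5 (n_1 = 4)
R_2 = 52.5 (n_2 = 4)
R_3 = 15 (n_3 = 3)
R_4 = 43 (n_4 = 5)
Step 3: H = 12/(N(N+1)) * sum(R_i^2/n_i) - 3(N+1)
     = 12/(16*17) * (25.5^2/4 + 52.5^2/4 + 15^2/3 + 43^2/5) - 3*17
     = 0.044118 * 1296.42 - 51
     = 6.195221.
Step 4: Ties present; correction factor C = 1 - 48/(16^3 - 16) = 0.988235. Corrected H = 6.195221 / 0.988235 = 6.268973.
Step 5: Under H0, H ~ chi^2(3); p-value = 0.099233.
Step 6: alpha = 0.1. reject H0.

H = 6.2690, df = 3, p = 0.099233, reject H0.


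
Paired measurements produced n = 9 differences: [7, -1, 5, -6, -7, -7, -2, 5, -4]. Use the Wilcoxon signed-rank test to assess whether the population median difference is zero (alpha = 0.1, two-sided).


Step 1: Drop any zero differences (none here) and take |d_i|.
|d| = [7, 1, 5, 6, 7, 7, 2, 5, 4]
Step 2: Midrank |d_i| (ties get averaged ranks).
ranks: |7|->8, |1|->1, |5|->4.5, |6|->6, |7|->8, |7|->8, |2|->2, |5|->4.5, |4|->3
Step 3: Attach original signs; sum ranks with positive sign and with negative sign.
W+ = 8 + 4.5 + 4.5 = 17
W- = 1 + 6 + 8 + 8 + 2 + 3 = 28
(Check: W+ + W- = 45 should equal n(n+1)/2 = 45.)
Step 4: Test statistic W = min(W+, W-) = 17.
Step 5: Ties in |d|, so use the tie-corrected normal approximation.
        E[W] = n(n+1)/4 = 9*10/4 = 22.5.
        Tie groups: |d|=5 (t=2), |d|=7 (t=3); sum(t^3 - t) = 30.
        Var[W] = n(n+1)(2n+1)/24 - sum(t^3-t)/48 = 1710/24 - 30/48 = 70.625.
        z = (W - E[W]) / sqrt(Var[W]) = (17 - 22.5) / 8.4039 = -0.6545.
        Two-sided p = 2*Phi(z) = 0.512815.
Step 6: alpha = 0.1. fail to reject H0.

W+ = 17, W- = 28, W = min = 17, p = 0.512815, fail to reject H0.


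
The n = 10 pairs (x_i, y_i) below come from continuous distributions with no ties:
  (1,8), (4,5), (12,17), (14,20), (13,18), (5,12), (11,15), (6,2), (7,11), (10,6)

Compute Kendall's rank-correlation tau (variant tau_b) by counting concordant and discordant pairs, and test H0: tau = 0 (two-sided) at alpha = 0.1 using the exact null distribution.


Step 1: Enumerate the 45 unordered pairs (i,j) with i<j and classify each by sign(x_j-x_i) * sign(y_j-y_i).
  (1,2):dx=+3,dy=-3->D; (1,3):dx=+11,dy=+9->C; (1,4):dx=+13,dy=+12->C; (1,5):dx=+12,dy=+10->C
  (1,6):dx=+4,dy=+4->C; (1,7):dx=+10,dy=+7->C; (1,8):dx=+5,dy=-6->D; (1,9):dx=+6,dy=+3->C
  (1,10):dx=+9,dy=-2->D; (2,3):dx=+8,dy=+12->C; (2,4):dx=+10,dy=+15->C; (2,5):dx=+9,dy=+13->C
  (2,6):dx=+1,dy=+7->C; (2,7):dx=+7,dy=+10->C; (2,8):dx=+2,dy=-3->D; (2,9):dx=+3,dy=+6->C
  (2,10):dx=+6,dy=+1->C; (3,4):dx=+2,dy=+3->C; (3,5):dx=+1,dy=+1->C; (3,6):dx=-7,dy=-5->C
  (3,7):dx=-1,dy=-2->C; (3,8):dx=-6,dy=-15->C; (3,9):dx=-5,dy=-6->C; (3,10):dx=-2,dy=-11->C
  (4,5):dx=-1,dy=-2->C; (4,6):dx=-9,dy=-8->C; (4,7):dx=-3,dy=-5->C; (4,8):dx=-8,dy=-18->C
  (4,9):dx=-7,dy=-9->C; (4,10):dx=-4,dy=-14->C; (5,6):dx=-8,dy=-6->C; (5,7):dx=-2,dy=-3->C
  (5,8):dx=-7,dy=-16->C; (5,9):dx=-6,dy=-7->C; (5,10):dx=-3,dy=-12->C; (6,7):dx=+6,dy=+3->C
  (6,8):dx=+1,dy=-10->D; (6,9):dx=+2,dy=-1->D; (6,10):dx=+5,dy=-6->D; (7,8):dx=-5,dy=-13->C
  (7,9):dx=-4,dy=-4->C; (7,10):dx=-1,dy=-9->C; (8,9):dx=+1,dy=+9->C; (8,10):dx=+4,dy=+4->C
  (9,10):dx=+3,dy=-5->D
Step 2: C = 37, D = 8, total pairs = 45.
Step 3: tau = (C - D)/(n(n-1)/2) = (37 - 8)/45 = 0.644444.
Step 4: Exact two-sided p-value (enumerate n! = 3628800 permutations of y under H0): p = 0.009148.
Step 5: alpha = 0.1. reject H0.

tau_b = 0.6444 (C=37, D=8), p = 0.009148, reject H0.


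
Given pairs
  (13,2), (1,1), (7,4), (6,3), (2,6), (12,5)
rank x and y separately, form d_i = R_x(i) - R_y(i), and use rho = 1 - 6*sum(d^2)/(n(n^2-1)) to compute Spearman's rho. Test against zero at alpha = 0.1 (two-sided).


Step 1: Rank x and y separately (midranks; no ties here).
rank(x): 13->6, 1->1, 7->4, 6->3, 2->2, 12->5
rank(y): 2->2, 1->1, 4->4, 3->3, 6->6, 5->5
Step 2: d_i = R_x(i) - R_y(i); compute d_i^2.
  (6-2)^2=16, (1-1)^2=0, (4-4)^2=0, (3-3)^2=0, (2-6)^2=16, (5-5)^2=0
sum(d^2) = 32.
Step 3: rho = 1 - 6*32 / (6*(6^2 - 1)) = 1 - 192/210 = 0.085714.
Step 4: Under H0, t = rho * sqrt((n-2)/(1-rho^2)) = 0.1721 ~ t(4).
Step 5: Two-sided p-value from the t-distribution with 4 df = 0.871743.
Step 6: alpha = 0.1. fail to reject H0.

rho = 0.0857, p = 0.871743, fail to reject H0 at alpha = 0.1.


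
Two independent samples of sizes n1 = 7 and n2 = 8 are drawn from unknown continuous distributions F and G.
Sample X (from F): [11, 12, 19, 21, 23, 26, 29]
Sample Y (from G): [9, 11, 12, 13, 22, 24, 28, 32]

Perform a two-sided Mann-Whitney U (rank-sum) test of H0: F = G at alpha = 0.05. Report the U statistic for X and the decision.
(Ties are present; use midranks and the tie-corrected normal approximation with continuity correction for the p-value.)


Step 1: Combine and sort all 15 observations; assign midranks.
sorted (value, group): (9,Y), (11,X), (11,Y), (12,X), (12,Y), (13,Y), (19,X), (21,X), (22,Y), (23,X), (24,Y), (26,X), (28,Y), (29,X), (32,Y)
ranks: 9->1, 11->2.5, 11->2.5, 12->4.5, 12->4.5, 13->6, 19->7, 21->8, 22->9, 23->10, 24->11, 26->12, 28->13, 29->14, 32->15
Step 2: Rank sum for X: R1 = 2.5 + 4.5 + 7 + 8 + 10 + 12 + 14 = 58.
Step 3: U_X = R1 - n1(n1+1)/2 = 58 - 7*8/2 = 58 - 28 = 30.
       U_Y = n1*n2 - U_X = 56 - 30 = 26.
Step 4: Ties are present, so use the tie-corrected normal approximation (with continuity correction) for the p-value.
Step 5: p-value = 0.861942; compare to alpha = 0.05. fail to reject H0.

U_X = 30, p = 0.861942, fail to reject H0 at alpha = 0.05.


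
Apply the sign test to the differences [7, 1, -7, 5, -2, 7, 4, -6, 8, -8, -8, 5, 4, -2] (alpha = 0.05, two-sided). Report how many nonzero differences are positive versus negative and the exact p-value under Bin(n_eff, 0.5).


Step 1: Discard zero differences. Original n = 14; n_eff = number of nonzero differences = 14.
Nonzero differences (with sign): +7, +1, -7, +5, -2, +7, +4, -6, +8, -8, -8, +5, +4, -2
Step 2: Count signs: positive = 8, negative = 6.
Step 3: Under H0: P(positive) = 0.5, so the number of positives S ~ Bin(14, 0.5).
Step 4: Two-sided exact p-value = sum of Bin(14,0.5) probabilities at or below the observed probability = 0.790527.
Step 5: alpha = 0.05. fail to reject H0.

n_eff = 14, pos = 8, neg = 6, p = 0.790527, fail to reject H0.


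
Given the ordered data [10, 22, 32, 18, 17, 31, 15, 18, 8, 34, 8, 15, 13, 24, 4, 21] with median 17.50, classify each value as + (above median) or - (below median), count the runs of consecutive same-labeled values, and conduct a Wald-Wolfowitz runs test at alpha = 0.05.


Step 1: Compute median = 17.50; label A = above, B = below.
Labels in order: BAAABABABABBBABA  (n_A = 8, n_B = 8)
Step 2: Count runs R = 12.
Step 3: Under H0 (random ordering), E[R] = 2*n_A*n_B/(n_A+n_B) + 1 = 2*8*8/16 + 1 = 9.0000.
        Var[R] = 2*n_A*n_B*(2*n_A*n_B - n_A - n_B) / ((n_A+n_B)^2 * (n_A+n_B-1)) = 14336/3840 = 3.7333.
        SD[R] = 1.9322.
Step 4: Continuity-corrected z = (R - 0.5 - E[R]) / SD[R] = (12 - 0.5 - 9.0000) / 1.9322 = 1.2939.
Step 5: Two-sided p-value via normal approximation = 2*(1 - Phi(|z|)) = 0.195709.
Step 6: alpha = 0.05. fail to reject H0.

R = 12, z = 1.2939, p = 0.195709, fail to reject H0.


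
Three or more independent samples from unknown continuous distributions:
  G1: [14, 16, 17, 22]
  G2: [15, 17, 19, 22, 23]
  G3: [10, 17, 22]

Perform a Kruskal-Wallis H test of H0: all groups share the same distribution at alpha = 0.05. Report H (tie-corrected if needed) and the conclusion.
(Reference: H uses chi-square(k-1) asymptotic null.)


Step 1: Combine all N = 12 observations and assign midranks.
sorted (value, group, rank): (10,G3,1), (14,G1,2), (15,G2,3), (16,G1,4), (17,G1,6), (17,G2,6), (17,G3,6), (19,G2,8), (22,G1,10), (22,G2,10), (22,G3,10), (23,G2,12)
Step 2: Sum ranks within each group.
R_1 = 22 (n_1 = 4)
R_2 = 39 (n_2 = 5)
R_3 = 17 (n_3 = 3)
Step 3: H = 12/(N(N+1)) * sum(R_i^2/n_i) - 3(N+1)
     = 12/(12*13) * (22^2/4 + 39^2/5 + 17^2/3) - 3*13
     = 0.076923 * 521.533 - 39
     = 1.117949.
Step 4: Ties present; correction factor C = 1 - 48/(12^3 - 12) = 0.972028. Corrected H = 1.117949 / 0.972028 = 1.150120.
Step 5: Under H0, H ~ chi^2(2); p-value = 0.562671.
Step 6: alpha = 0.05. fail to reject H0.

H = 1.1501, df = 2, p = 0.562671, fail to reject H0.


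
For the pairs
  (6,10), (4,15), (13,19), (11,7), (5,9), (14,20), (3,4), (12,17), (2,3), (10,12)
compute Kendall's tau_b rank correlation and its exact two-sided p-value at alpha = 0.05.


Step 1: Enumerate the 45 unordered pairs (i,j) with i<j and classify each by sign(x_j-x_i) * sign(y_j-y_i).
  (1,2):dx=-2,dy=+5->D; (1,3):dx=+7,dy=+9->C; (1,4):dx=+5,dy=-3->D; (1,5):dx=-1,dy=-1->C
  (1,6):dx=+8,dy=+10->C; (1,7):dx=-3,dy=-6->C; (1,8):dx=+6,dy=+7->C; (1,9):dx=-4,dy=-7->C
  (1,10):dx=+4,dy=+2->C; (2,3):dx=+9,dy=+4->C; (2,4):dx=+7,dy=-8->D; (2,5):dx=+1,dy=-6->D
  (2,6):dx=+10,dy=+5->C; (2,7):dx=-1,dy=-11->C; (2,8):dx=+8,dy=+2->C; (2,9):dx=-2,dy=-12->C
  (2,10):dx=+6,dy=-3->D; (3,4):dx=-2,dy=-12->C; (3,5):dx=-8,dy=-10->C; (3,6):dx=+1,dy=+1->C
  (3,7):dx=-10,dy=-15->C; (3,8):dx=-1,dy=-2->C; (3,9):dx=-11,dy=-16->C; (3,10):dx=-3,dy=-7->C
  (4,5):dx=-6,dy=+2->D; (4,6):dx=+3,dy=+13->C; (4,7):dx=-8,dy=-3->C; (4,8):dx=+1,dy=+10->C
  (4,9):dx=-9,dy=-4->C; (4,10):dx=-1,dy=+5->D; (5,6):dx=+9,dy=+11->C; (5,7):dx=-2,dy=-5->C
  (5,8):dx=+7,dy=+8->C; (5,9):dx=-3,dy=-6->C; (5,10):dx=+5,dy=+3->C; (6,7):dx=-11,dy=-16->C
  (6,8):dx=-2,dy=-3->C; (6,9):dx=-12,dy=-17->C; (6,10):dx=-4,dy=-8->C; (7,8):dx=+9,dy=+13->C
  (7,9):dx=-1,dy=-1->C; (7,10):dx=+7,dy=+8->C; (8,9):dx=-10,dy=-14->C; (8,10):dx=-2,dy=-5->C
  (9,10):dx=+8,dy=+9->C
Step 2: C = 38, D = 7, total pairs = 45.
Step 3: tau = (C - D)/(n(n-1)/2) = (38 - 7)/45 = 0.688889.
Step 4: Exact two-sided p-value (enumerate n! = 3628800 permutations of y under H0): p = 0.004687.
Step 5: alpha = 0.05. reject H0.

tau_b = 0.6889 (C=38, D=7), p = 0.004687, reject H0.


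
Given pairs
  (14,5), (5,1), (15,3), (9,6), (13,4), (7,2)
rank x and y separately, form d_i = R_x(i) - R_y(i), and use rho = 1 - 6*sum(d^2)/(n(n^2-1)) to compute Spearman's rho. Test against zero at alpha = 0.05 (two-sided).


Step 1: Rank x and y separately (midranks; no ties here).
rank(x): 14->5, 5->1, 15->6, 9->3, 13->4, 7->2
rank(y): 5->5, 1->1, 3->3, 6->6, 4->4, 2->2
Step 2: d_i = R_x(i) - R_y(i); compute d_i^2.
  (5-5)^2=0, (1-1)^2=0, (6-3)^2=9, (3-6)^2=9, (4-4)^2=0, (2-2)^2=0
sum(d^2) = 18.
Step 3: rho = 1 - 6*18 / (6*(6^2 - 1)) = 1 - 108/210 = 0.485714.
Step 4: Under H0, t = rho * sqrt((n-2)/(1-rho^2)) = 1.1113 ~ t(4).
Step 5: Two-sided p-value from the t-distribution with 4 df = 0.328723.
Step 6: alpha = 0.05. fail to reject H0.

rho = 0.4857, p = 0.328723, fail to reject H0 at alpha = 0.05.


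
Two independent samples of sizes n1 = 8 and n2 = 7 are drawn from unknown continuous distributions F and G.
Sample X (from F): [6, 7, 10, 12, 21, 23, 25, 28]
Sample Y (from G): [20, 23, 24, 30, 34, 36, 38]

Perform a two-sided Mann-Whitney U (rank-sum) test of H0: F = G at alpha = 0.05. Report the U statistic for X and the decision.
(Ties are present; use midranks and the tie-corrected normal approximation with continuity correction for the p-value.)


Step 1: Combine and sort all 15 observations; assign midranks.
sorted (value, group): (6,X), (7,X), (10,X), (12,X), (20,Y), (21,X), (23,X), (23,Y), (24,Y), (25,X), (28,X), (30,Y), (34,Y), (36,Y), (38,Y)
ranks: 6->1, 7->2, 10->3, 12->4, 20->5, 21->6, 23->7.5, 23->7.5, 24->9, 25->10, 28->11, 30->12, 34->13, 36->14, 38->15
Step 2: Rank sum for X: R1 = 1 + 2 + 3 + 4 + 6 + 7.5 + 10 + 11 = 44.5.
Step 3: U_X = R1 - n1(n1+1)/2 = 44.5 - 8*9/2 = 44.5 - 36 = 8.5.
       U_Y = n1*n2 - U_X = 56 - 8.5 = 47.5.
Step 4: Ties are present, so use the tie-corrected normal approximation (with continuity correction) for the p-value.
Step 5: p-value = 0.027751; compare to alpha = 0.05. reject H0.

U_X = 8.5, p = 0.027751, reject H0 at alpha = 0.05.


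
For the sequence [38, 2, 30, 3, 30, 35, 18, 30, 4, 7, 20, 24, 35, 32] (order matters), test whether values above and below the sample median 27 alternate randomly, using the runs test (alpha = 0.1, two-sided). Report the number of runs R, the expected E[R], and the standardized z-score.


Step 1: Compute median = 27; label A = above, B = below.
Labels in order: ABABAABABBBBAA  (n_A = 7, n_B = 7)
Step 2: Count runs R = 9.
Step 3: Under H0 (random ordering), E[R] = 2*n_A*n_B/(n_A+n_B) + 1 = 2*7*7/14 + 1 = 8.0000.
        Var[R] = 2*n_A*n_B*(2*n_A*n_B - n_A - n_B) / ((n_A+n_B)^2 * (n_A+n_B-1)) = 8232/2548 = 3.2308.
        SD[R] = 1.7974.
Step 4: Continuity-corrected z = (R - 0.5 - E[R]) / SD[R] = (9 - 0.5 - 8.0000) / 1.7974 = 0.2782.
Step 5: Two-sided p-value via normal approximation = 2*(1 - Phi(|z|)) = 0.780879.
Step 6: alpha = 0.1. fail to reject H0.

R = 9, z = 0.2782, p = 0.780879, fail to reject H0.
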